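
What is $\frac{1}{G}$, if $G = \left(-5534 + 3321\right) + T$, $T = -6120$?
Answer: $- \frac{1}{8333} \approx -0.00012$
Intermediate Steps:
$G = -8333$ ($G = \left(-5534 + 3321\right) - 6120 = -2213 - 6120 = -8333$)
$\frac{1}{G} = \frac{1}{-8333} = - \frac{1}{8333}$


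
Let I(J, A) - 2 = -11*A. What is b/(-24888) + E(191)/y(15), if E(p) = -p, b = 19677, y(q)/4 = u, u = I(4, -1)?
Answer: -481401/107848 ≈ -4.4637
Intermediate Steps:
I(J, A) = 2 - 11*A
u = 13 (u = 2 - 11*(-1) = 2 + 11 = 13)
y(q) = 52 (y(q) = 4*13 = 52)
b/(-24888) + E(191)/y(15) = 19677/(-24888) - 1*191/52 = 19677*(-1/24888) - 191*1/52 = -6559/8296 - 191/52 = -481401/107848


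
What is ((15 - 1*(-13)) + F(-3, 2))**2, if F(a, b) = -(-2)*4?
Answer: 1296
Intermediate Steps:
F(a, b) = 8 (F(a, b) = -1*(-8) = 8)
((15 - 1*(-13)) + F(-3, 2))**2 = ((15 - 1*(-13)) + 8)**2 = ((15 + 13) + 8)**2 = (28 + 8)**2 = 36**2 = 1296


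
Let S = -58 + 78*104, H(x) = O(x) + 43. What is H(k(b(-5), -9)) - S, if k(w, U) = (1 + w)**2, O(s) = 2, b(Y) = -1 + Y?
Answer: -8009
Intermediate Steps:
H(x) = 45 (H(x) = 2 + 43 = 45)
S = 8054 (S = -58 + 8112 = 8054)
H(k(b(-5), -9)) - S = 45 - 1*8054 = 45 - 8054 = -8009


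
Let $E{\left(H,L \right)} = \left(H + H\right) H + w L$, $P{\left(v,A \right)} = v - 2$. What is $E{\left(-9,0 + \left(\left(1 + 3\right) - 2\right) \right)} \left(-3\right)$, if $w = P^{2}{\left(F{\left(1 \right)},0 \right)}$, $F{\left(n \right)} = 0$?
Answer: $-510$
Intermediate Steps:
$P{\left(v,A \right)} = -2 + v$
$w = 4$ ($w = \left(-2 + 0\right)^{2} = \left(-2\right)^{2} = 4$)
$E{\left(H,L \right)} = 2 H^{2} + 4 L$ ($E{\left(H,L \right)} = \left(H + H\right) H + 4 L = 2 H H + 4 L = 2 H^{2} + 4 L$)
$E{\left(-9,0 + \left(\left(1 + 3\right) - 2\right) \right)} \left(-3\right) = \left(2 \left(-9\right)^{2} + 4 \left(0 + \left(\left(1 + 3\right) - 2\right)\right)\right) \left(-3\right) = \left(2 \cdot 81 + 4 \left(0 + \left(4 - 2\right)\right)\right) \left(-3\right) = \left(162 + 4 \left(0 + 2\right)\right) \left(-3\right) = \left(162 + 4 \cdot 2\right) \left(-3\right) = \left(162 + 8\right) \left(-3\right) = 170 \left(-3\right) = -510$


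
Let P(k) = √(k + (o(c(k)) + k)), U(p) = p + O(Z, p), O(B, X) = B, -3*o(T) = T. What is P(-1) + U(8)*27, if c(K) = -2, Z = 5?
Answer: 351 + 2*I*√3/3 ≈ 351.0 + 1.1547*I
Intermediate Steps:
o(T) = -T/3
U(p) = 5 + p (U(p) = p + 5 = 5 + p)
P(k) = √(⅔ + 2*k) (P(k) = √(k + (-⅓*(-2) + k)) = √(k + (⅔ + k)) = √(⅔ + 2*k))
P(-1) + U(8)*27 = √(6 + 18*(-1))/3 + (5 + 8)*27 = √(6 - 18)/3 + 13*27 = √(-12)/3 + 351 = (2*I*√3)/3 + 351 = 2*I*√3/3 + 351 = 351 + 2*I*√3/3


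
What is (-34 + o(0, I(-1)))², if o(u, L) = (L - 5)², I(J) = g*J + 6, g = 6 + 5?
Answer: 4356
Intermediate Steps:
g = 11
I(J) = 6 + 11*J (I(J) = 11*J + 6 = 6 + 11*J)
o(u, L) = (-5 + L)²
(-34 + o(0, I(-1)))² = (-34 + (-5 + (6 + 11*(-1)))²)² = (-34 + (-5 + (6 - 11))²)² = (-34 + (-5 - 5)²)² = (-34 + (-10)²)² = (-34 + 100)² = 66² = 4356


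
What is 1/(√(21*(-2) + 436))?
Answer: √394/394 ≈ 0.050379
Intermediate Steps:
1/(√(21*(-2) + 436)) = 1/(√(-42 + 436)) = 1/(√394) = √394/394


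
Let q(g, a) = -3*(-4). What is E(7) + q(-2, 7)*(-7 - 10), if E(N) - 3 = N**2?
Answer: -152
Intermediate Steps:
q(g, a) = 12
E(N) = 3 + N**2
E(7) + q(-2, 7)*(-7 - 10) = (3 + 7**2) + 12*(-7 - 10) = (3 + 49) + 12*(-17) = 52 - 204 = -152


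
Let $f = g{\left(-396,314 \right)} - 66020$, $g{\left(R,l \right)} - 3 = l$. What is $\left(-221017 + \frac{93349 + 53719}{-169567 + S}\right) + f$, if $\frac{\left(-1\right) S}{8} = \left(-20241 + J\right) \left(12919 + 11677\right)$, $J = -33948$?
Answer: $- \frac{3057149587104132}{10662491585} \approx -2.8672 \cdot 10^{5}$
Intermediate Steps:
$S = 10662661152$ ($S = - 8 \left(-20241 - 33948\right) \left(12919 + 11677\right) = - 8 \left(\left(-54189\right) 24596\right) = \left(-8\right) \left(-1332832644\right) = 10662661152$)
$g{\left(R,l \right)} = 3 + l$
$f = -65703$ ($f = \left(3 + 314\right) - 66020 = 317 - 66020 = -65703$)
$\left(-221017 + \frac{93349 + 53719}{-169567 + S}\right) + f = \left(-221017 + \frac{93349 + 53719}{-169567 + 10662661152}\right) - 65703 = \left(-221017 + \frac{147068}{10662491585}\right) - 65703 = - \frac{2356591902494877}{10662491585} - 65703 = - \frac{3057149587104132}{10662491585}$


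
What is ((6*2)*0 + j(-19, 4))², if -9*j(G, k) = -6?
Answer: 4/9 ≈ 0.44444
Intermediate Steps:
j(G, k) = ⅔ (j(G, k) = -⅑*(-6) = ⅔)
((6*2)*0 + j(-19, 4))² = ((6*2)*0 + ⅔)² = (12*0 + ⅔)² = (0 + ⅔)² = (⅔)² = 4/9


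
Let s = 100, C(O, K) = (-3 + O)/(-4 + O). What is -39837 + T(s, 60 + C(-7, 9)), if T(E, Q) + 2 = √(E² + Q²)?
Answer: -39839 + 10*√16589/11 ≈ -39722.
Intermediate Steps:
C(O, K) = (-3 + O)/(-4 + O)
T(E, Q) = -2 + √(E² + Q²)
-39837 + T(s, 60 + C(-7, 9)) = -39837 + (-2 + √(100² + (60 + (-3 - 7)/(-4 - 7))²)) = -39837 + (-2 + √(10000 + (60 - 10/(-11))²)) = -39837 + (-2 + √(10000 + (60 - 1/11*(-10))²)) = -39837 + (-2 + √(10000 + (60 + 10/11)²)) = -39837 + (-2 + √(10000 + (670/11)²)) = -39837 + (-2 + √(10000 + 448900/121)) = -39837 + (-2 + √(1658900/121)) = -39837 + (-2 + 10*√16589/11) = -39839 + 10*√16589/11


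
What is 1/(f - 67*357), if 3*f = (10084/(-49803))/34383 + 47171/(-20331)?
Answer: -11604775872573/277583609064874774 ≈ -4.1806e-5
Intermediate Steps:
f = -8974968801187/11604775872573 (f = ((10084/(-49803))/34383 + 47171/(-20331))/3 = ((10084*(-1/49803))*(1/34383) + 47171*(-1/20331))/3 = (-10084/49803*1/34383 - 47171/20331)/3 = (-10084/1712376549 - 47171/20331)/3 = (⅓)*(-8974968801187/3868258624191) = -8974968801187/11604775872573 ≈ -0.77339)
1/(f - 67*357) = 1/(-8974968801187/11604775872573 - 67*357) = 1/(-8974968801187/11604775872573 - 23919) = 1/(-277583609064874774/11604775872573) = -11604775872573/277583609064874774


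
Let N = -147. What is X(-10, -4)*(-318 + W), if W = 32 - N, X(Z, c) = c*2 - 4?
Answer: 1668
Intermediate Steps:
X(Z, c) = -4 + 2*c (X(Z, c) = 2*c - 4 = -4 + 2*c)
W = 179 (W = 32 - 1*(-147) = 32 + 147 = 179)
X(-10, -4)*(-318 + W) = (-4 + 2*(-4))*(-318 + 179) = (-4 - 8)*(-139) = -12*(-139) = 1668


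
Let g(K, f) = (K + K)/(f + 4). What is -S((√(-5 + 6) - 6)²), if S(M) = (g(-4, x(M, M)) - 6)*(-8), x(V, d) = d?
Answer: -1456/29 ≈ -50.207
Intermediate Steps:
g(K, f) = 2*K/(4 + f) (g(K, f) = (2*K)/(4 + f) = 2*K/(4 + f))
S(M) = 48 + 64/(4 + M) (S(M) = (2*(-4)/(4 + M) - 6)*(-8) = (-8/(4 + M) - 6)*(-8) = (-6 - 8/(4 + M))*(-8) = 48 + 64/(4 + M))
-S((√(-5 + 6) - 6)²) = -16*(16 + 3*(√(-5 + 6) - 6)²)/(4 + (√(-5 + 6) - 6)²) = -16*(16 + 3*(√1 - 6)²)/(4 + (√1 - 6)²) = -16*(16 + 3*(1 - 6)²)/(4 + (1 - 6)²) = -16*(16 + 3*(-5)²)/(4 + (-5)²) = -16*(16 + 3*25)/(4 + 25) = -16*(16 + 75)/29 = -16*91/29 = -1*1456/29 = -1456/29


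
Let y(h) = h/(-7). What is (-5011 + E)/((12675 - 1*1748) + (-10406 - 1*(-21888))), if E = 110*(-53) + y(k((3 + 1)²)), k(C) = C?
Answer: -75903/156863 ≈ -0.48388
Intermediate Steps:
y(h) = -h/7 (y(h) = h*(-⅐) = -h/7)
E = -40826/7 (E = 110*(-53) - (3 + 1)²/7 = -5830 - ⅐*4² = -5830 - ⅐*16 = -5830 - 16/7 = -40826/7 ≈ -5832.3)
(-5011 + E)/((12675 - 1*1748) + (-10406 - 1*(-21888))) = (-5011 - 40826/7)/((12675 - 1*1748) + (-10406 - 1*(-21888))) = -75903/(7*((12675 - 1748) + (-10406 + 21888))) = -75903/(7*(10927 + 11482)) = -75903/7/22409 = -75903/7*1/22409 = -75903/156863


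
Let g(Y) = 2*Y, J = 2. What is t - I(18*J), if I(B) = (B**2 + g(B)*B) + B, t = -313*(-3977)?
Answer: 1240877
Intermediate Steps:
t = 1244801
I(B) = B + 3*B**2 (I(B) = (B**2 + (2*B)*B) + B = (B**2 + 2*B**2) + B = 3*B**2 + B = B + 3*B**2)
t - I(18*J) = 1244801 - 18*2*(1 + 3*(18*2)) = 1244801 - 36*(1 + 3*36) = 1244801 - 36*(1 + 108) = 1244801 - 36*109 = 1244801 - 1*3924 = 1244801 - 3924 = 1240877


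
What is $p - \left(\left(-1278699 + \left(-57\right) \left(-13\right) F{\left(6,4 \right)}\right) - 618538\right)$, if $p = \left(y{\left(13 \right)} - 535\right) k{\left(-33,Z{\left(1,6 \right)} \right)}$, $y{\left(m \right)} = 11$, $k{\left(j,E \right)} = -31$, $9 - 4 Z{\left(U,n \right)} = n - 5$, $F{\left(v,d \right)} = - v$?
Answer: $1917927$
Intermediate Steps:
$Z{\left(U,n \right)} = \frac{7}{2} - \frac{n}{4}$ ($Z{\left(U,n \right)} = \frac{9}{4} - \frac{n - 5}{4} = \frac{9}{4} - \frac{-5 + n}{4} = \frac{9}{4} - \left(- \frac{5}{4} + \frac{n}{4}\right) = \frac{7}{2} - \frac{n}{4}$)
$p = 16244$ ($p = \left(11 - 535\right) \left(-31\right) = \left(-524\right) \left(-31\right) = 16244$)
$p - \left(\left(-1278699 + \left(-57\right) \left(-13\right) F{\left(6,4 \right)}\right) - 618538\right) = 16244 - \left(\left(-1278699 + \left(-57\right) \left(-13\right) \left(\left(-1\right) 6\right)\right) - 618538\right) = 16244 - \left(\left(-1278699 + 741 \left(-6\right)\right) - 618538\right) = 16244 - \left(\left(-1278699 - 4446\right) - 618538\right) = 16244 - \left(-1283145 - 618538\right) = 16244 - -1901683 = 16244 + 1901683 = 1917927$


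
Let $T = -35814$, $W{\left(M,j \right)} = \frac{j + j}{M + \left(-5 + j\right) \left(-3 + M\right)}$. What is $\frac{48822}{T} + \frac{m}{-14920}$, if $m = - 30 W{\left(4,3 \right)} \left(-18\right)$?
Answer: $- \frac{6553691}{4452874} \approx -1.4718$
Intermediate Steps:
$W{\left(M,j \right)} = \frac{2 j}{M + \left(-5 + j\right) \left(-3 + M\right)}$
$m = 1620$ ($m = - 30 \cdot 2 \cdot 3 \frac{1}{15 - 16 - 9 + 4 \cdot 3} \left(-18\right) = - 30 \cdot 2 \cdot 3 \frac{1}{15 - 16 - 9 + 12} \left(-18\right) = - 30 \cdot 2 \cdot 3 \cdot \frac{1}{2} \left(-18\right) = \left(-30\right) 3 \left(-18\right) = \left(-90\right) \left(-18\right) = 1620$)
$\frac{48822}{T} + \frac{m}{-14920} = \frac{48822}{-35814} + \frac{1620}{-14920} = 48822 \left(- \frac{1}{35814}\right) + 1620 \left(- \frac{1}{14920}\right) = - \frac{8137}{5969} - \frac{81}{746} = - \frac{6553691}{4452874}$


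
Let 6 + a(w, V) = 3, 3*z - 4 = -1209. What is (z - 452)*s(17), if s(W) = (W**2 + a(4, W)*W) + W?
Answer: -217685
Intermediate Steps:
z = -1205/3 (z = 4/3 + (1/3)*(-1209) = 4/3 - 403 = -1205/3 ≈ -401.67)
a(w, V) = -3 (a(w, V) = -6 + 3 = -3)
s(W) = W**2 - 2*W (s(W) = (W**2 - 3*W) + W = W**2 - 2*W)
(z - 452)*s(17) = (-1205/3 - 452)*(17*(-2 + 17)) = -43537*15/3 = -2561/3*255 = -217685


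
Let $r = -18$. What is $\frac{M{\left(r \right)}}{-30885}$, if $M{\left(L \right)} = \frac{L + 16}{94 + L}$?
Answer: $\frac{1}{1173630} \approx 8.5206 \cdot 10^{-7}$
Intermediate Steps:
$M{\left(L \right)} = \frac{16 + L}{94 + L}$
$\frac{M{\left(r \right)}}{-30885} = \frac{\frac{1}{94 - 18} \left(16 - 18\right)}{-30885} = \frac{1}{76} \left(-2\right) \left(- \frac{1}{30885}\right) = \left(- \frac{1}{38}\right) \left(- \frac{1}{30885}\right) = \frac{1}{1173630}$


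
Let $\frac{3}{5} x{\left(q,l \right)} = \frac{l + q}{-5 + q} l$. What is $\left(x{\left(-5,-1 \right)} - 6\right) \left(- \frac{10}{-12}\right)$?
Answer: $- \frac{35}{6} \approx -5.8333$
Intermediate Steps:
$x{\left(q,l \right)} = \frac{5 l \left(l + q\right)}{3 \left(-5 + q\right)}$ ($x{\left(q,l \right)} = \frac{5 \frac{l + q}{-5 + q} l}{3} = \frac{5 \frac{l \left(l + q\right)}{-5 + q}}{3} = \frac{5 l \left(l + q\right)}{3 \left(-5 + q\right)}$)
$\left(x{\left(-5,-1 \right)} - 6\right) \left(- \frac{10}{-12}\right) = \left(\frac{5}{3} \left(-1\right) \frac{1}{-5 - 5} \left(-1 - 5\right) - 6\right) \left(- \frac{10}{-12}\right) = \left(\frac{5}{3} \left(-1\right) \frac{1}{-10} \left(-6\right) - 6\right) \left(\left(-10\right) \left(- \frac{1}{12}\right)\right) = \left(\frac{5}{3} \left(-1\right) \left(- \frac{1}{10}\right) \left(-6\right) - 6\right) \frac{5}{6} = \left(-1 - 6\right) \frac{5}{6} = \left(-7\right) \frac{5}{6} = - \frac{35}{6}$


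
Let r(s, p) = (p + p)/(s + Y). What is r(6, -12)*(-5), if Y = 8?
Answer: 60/7 ≈ 8.5714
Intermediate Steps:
r(s, p) = 2*p/(8 + s) (r(s, p) = (p + p)/(s + 8) = (2*p)/(8 + s) = 2*p/(8 + s))
r(6, -12)*(-5) = (2*(-12)/(8 + 6))*(-5) = (2*(-12)/14)*(-5) = (2*(-12)*(1/14))*(-5) = -12/7*(-5) = 60/7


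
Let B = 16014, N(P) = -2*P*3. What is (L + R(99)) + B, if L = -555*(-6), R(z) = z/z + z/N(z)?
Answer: 116069/6 ≈ 19345.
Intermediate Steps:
N(P) = -6*P
R(z) = ⅚ (R(z) = z/z + z/((-6*z)) = 1 + z*(-1/(6*z)) = 1 - ⅙ = ⅚)
L = 3330
(L + R(99)) + B = (3330 + ⅚) + 16014 = 19985/6 + 16014 = 116069/6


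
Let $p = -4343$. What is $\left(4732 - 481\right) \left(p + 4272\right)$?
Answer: $-301821$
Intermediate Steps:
$\left(4732 - 481\right) \left(p + 4272\right) = \left(4732 - 481\right) \left(-4343 + 4272\right) = 4251 \left(-71\right) = -301821$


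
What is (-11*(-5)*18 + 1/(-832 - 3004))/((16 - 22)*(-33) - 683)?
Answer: -3797639/1860460 ≈ -2.0412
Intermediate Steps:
(-11*(-5)*18 + 1/(-832 - 3004))/((16 - 22)*(-33) - 683) = (55*18 + 1/(-3836))/(-6*(-33) - 683) = (990 - 1/3836)/(198 - 683) = (3797639/3836)/(-485) = (3797639/3836)*(-1/485) = -3797639/1860460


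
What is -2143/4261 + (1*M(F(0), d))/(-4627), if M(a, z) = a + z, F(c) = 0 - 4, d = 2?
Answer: -9907139/19715647 ≈ -0.50250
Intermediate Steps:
F(c) = -4
-2143/4261 + (1*M(F(0), d))/(-4627) = -2143/4261 + (1*(-4 + 2))/(-4627) = -2143*1/4261 + (1*(-2))*(-1/4627) = -2143/4261 - 2*(-1/4627) = -2143/4261 + 2/4627 = -9907139/19715647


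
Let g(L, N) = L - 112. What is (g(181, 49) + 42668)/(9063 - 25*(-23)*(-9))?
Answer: 42737/3888 ≈ 10.992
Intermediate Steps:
g(L, N) = -112 + L
(g(181, 49) + 42668)/(9063 - 25*(-23)*(-9)) = ((-112 + 181) + 42668)/(9063 - 25*(-23)*(-9)) = (69 + 42668)/(9063 + 575*(-9)) = 42737/(9063 - 5175) = 42737/3888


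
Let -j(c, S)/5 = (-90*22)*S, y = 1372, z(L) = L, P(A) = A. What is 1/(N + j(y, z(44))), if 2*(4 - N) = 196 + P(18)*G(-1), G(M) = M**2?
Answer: 1/435497 ≈ 2.2962e-6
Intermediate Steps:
N = -103 (N = 4 - (196 + 18*(-1)**2)/2 = 4 - (196 + 18*1)/2 = 4 - (196 + 18)/2 = 4 - 1/2*214 = 4 - 107 = -103)
j(c, S) = 9900*S (j(c, S) = -5*(-90*22)*S = -(-9900)*S = 9900*S)
1/(N + j(y, z(44))) = 1/(-103 + 9900*44) = 1/(-103 + 435600) = 1/435497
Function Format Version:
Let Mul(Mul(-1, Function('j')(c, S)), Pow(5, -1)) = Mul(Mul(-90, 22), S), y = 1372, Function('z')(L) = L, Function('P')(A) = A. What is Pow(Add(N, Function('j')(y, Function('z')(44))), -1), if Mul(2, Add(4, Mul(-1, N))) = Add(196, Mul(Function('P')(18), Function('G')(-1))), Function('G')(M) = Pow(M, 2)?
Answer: Rational(1, 435497) ≈ 2.2962e-6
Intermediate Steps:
N = -103 (N = Add(4, Mul(Rational(-1, 2), Add(196, Mul(18, Pow(-1, 2))))) = Add(4, Mul(Rational(-1, 2), Add(196, Mul(18, 1)))) = Add(4, Mul(Rational(-1, 2), Add(196, 18))) = Add(4, Mul(Rational(-1, 2), 214)) = Add(4, -107) = -103)
Function('j')(c, S) = Mul(9900, S) (Function('j')(c, S) = Mul(-5, Mul(Mul(-90, 22), S)) = Mul(-5, Mul(-1980, S)) = Mul(9900, S))
Pow(Add(N, Function('j')(y, Function('z')(44))), -1) = Pow(Add(-103, Mul(9900, 44)), -1) = Pow(Add(-103, 435600), -1) = Pow(435497, -1) = Rational(1, 435497)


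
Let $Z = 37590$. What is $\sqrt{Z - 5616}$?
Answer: $73 \sqrt{6} \approx 178.81$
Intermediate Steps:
$\sqrt{Z - 5616} = \sqrt{37590 - 5616} = \sqrt{31974} = 73 \sqrt{6}$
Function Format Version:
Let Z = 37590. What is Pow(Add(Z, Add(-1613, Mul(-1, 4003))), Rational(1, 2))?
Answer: Mul(73, Pow(6, Rational(1, 2))) ≈ 178.81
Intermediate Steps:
Pow(Add(Z, Add(-1613, Mul(-1, 4003))), Rational(1, 2)) = Pow(Add(37590, Add(-1613, Mul(-1, 4003))), Rational(1, 2)) = Pow(Add(37590, Add(-1613, -4003)), Rational(1, 2)) = Pow(Add(37590, -5616), Rational(1, 2)) = Pow(31974, Rational(1, 2)) = Mul(73, Pow(6, Rational(1, 2)))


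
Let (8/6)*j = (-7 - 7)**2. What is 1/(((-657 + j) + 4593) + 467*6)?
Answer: 1/6885 ≈ 0.00014524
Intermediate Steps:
j = 147 (j = 3*(-7 - 7)**2/4 = (3/4)*(-14)**2 = (3/4)*196 = 147)
1/(((-657 + j) + 4593) + 467*6) = 1/(((-657 + 147) + 4593) + 467*6) = 1/((-510 + 4593) + 2802) = 1/(4083 + 2802) = 1/6885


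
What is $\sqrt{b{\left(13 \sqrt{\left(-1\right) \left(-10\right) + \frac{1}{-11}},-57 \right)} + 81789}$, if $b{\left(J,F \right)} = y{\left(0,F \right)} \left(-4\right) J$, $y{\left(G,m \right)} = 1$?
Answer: $\frac{\sqrt{9896469 - 572 \sqrt{1199}}}{11} \approx 285.7$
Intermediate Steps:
$b{\left(J,F \right)} = - 4 J$ ($b{\left(J,F \right)} = 1 \left(-4\right) J = - 4 J$)
$\sqrt{b{\left(13 \sqrt{\left(-1\right) \left(-10\right) + \frac{1}{-11}},-57 \right)} + 81789} = \sqrt{- 4 \cdot 13 \sqrt{\left(-1\right) \left(-10\right) + \frac{1}{-11}} + 81789} = \sqrt{- 4 \cdot 13 \sqrt{10 - \frac{1}{11}} + 81789} = \sqrt{- 4 \cdot 13 \sqrt{\frac{109}{11}} + 81789} = \sqrt{- 4 \cdot 13 \frac{\sqrt{1199}}{11} + 81789} = \sqrt{- 4 \frac{13 \sqrt{1199}}{11} + 81789} = \sqrt{- \frac{52 \sqrt{1199}}{11} + 81789} = \sqrt{81789 - \frac{52 \sqrt{1199}}{11}}$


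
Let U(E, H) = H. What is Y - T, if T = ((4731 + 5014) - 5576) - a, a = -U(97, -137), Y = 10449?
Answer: 6417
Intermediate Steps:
a = 137 (a = -1*(-137) = 137)
T = 4032 (T = ((4731 + 5014) - 5576) - 1*137 = (9745 - 5576) - 137 = 4169 - 137 = 4032)
Y - T = 10449 - 1*4032 = 10449 - 4032 = 6417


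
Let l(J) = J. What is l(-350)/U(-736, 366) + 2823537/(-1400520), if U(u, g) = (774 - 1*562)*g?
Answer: -9148919371/4527881160 ≈ -2.0206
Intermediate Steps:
U(u, g) = 212*g (U(u, g) = (774 - 562)*g = 212*g)
l(-350)/U(-736, 366) + 2823537/(-1400520) = -350/(212*366) + 2823537/(-1400520) = -350/77592 + 2823537*(-1/1400520) = -350*1/77592 - 941179/466840 = -175/38796 - 941179/466840 = -9148919371/4527881160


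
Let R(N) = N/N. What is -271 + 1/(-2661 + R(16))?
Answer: -720861/2660 ≈ -271.00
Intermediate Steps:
R(N) = 1
-271 + 1/(-2661 + R(16)) = -271 + 1/(-2661 + 1) = -271 + 1/(-2660) = -271 - 1/2660 = -720861/2660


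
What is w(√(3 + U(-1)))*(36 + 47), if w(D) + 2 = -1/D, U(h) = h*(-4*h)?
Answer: -166 + 83*I ≈ -166.0 + 83.0*I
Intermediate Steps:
U(h) = -4*h²
w(D) = -2 - 1/D
w(√(3 + U(-1)))*(36 + 47) = (-2 - 1/(√(3 - 4*(-1)²)))*(36 + 47) = (-2 - 1/(√(3 - 4*1)))*83 = (-2 - 1/(√(3 - 4)))*83 = (-2 - 1/(√(-1)))*83 = (-2 - 1/I)*83 = (-2 - (-1)*I)*83 = (-2 + I)*83 = -166 + 83*I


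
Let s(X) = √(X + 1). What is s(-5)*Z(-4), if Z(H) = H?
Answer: -8*I ≈ -8.0*I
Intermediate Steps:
s(X) = √(1 + X)
s(-5)*Z(-4) = √(1 - 5)*(-4) = √(-4)*(-4) = (2*I)*(-4) = -8*I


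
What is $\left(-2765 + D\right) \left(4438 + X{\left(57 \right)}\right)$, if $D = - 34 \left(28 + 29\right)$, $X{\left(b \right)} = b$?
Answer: $-21139985$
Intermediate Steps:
$D = -1938$ ($D = \left(-34\right) 57 = -1938$)
$\left(-2765 + D\right) \left(4438 + X{\left(57 \right)}\right) = \left(-2765 - 1938\right) \left(4438 + 57\right) = \left(-4703\right) 4495 = -21139985$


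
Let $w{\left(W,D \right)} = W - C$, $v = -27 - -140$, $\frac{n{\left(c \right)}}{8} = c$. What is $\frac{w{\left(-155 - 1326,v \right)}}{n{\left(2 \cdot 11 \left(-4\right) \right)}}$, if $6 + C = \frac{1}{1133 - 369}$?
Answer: $\frac{1126901}{537856} \approx 2.0952$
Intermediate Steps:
$C = - \frac{4583}{764}$ ($C = -6 + \frac{1}{1133 - 369} = -6 + \frac{1}{764} = - \frac{4583}{764} \approx -5.9987$)
$n{\left(c \right)} = 8 c$
$v = 113$ ($v = -27 + 140 = 113$)
$w{\left(W,D \right)} = \frac{4583}{764} + W$ ($w{\left(W,D \right)} = W - - \frac{4583}{764} = W + \frac{4583}{764} = \frac{4583}{764} + W$)
$\frac{w{\left(-155 - 1326,v \right)}}{n{\left(2 \cdot 11 \left(-4\right) \right)}} = \frac{\frac{4583}{764} - 1481}{8 \cdot 2 \cdot 11 \left(-4\right)} = \frac{\frac{4583}{764} - 1481}{8 \cdot 22 \left(-4\right)} = \frac{\frac{4583}{764} - 1481}{8 \left(-88\right)} = - \frac{1126901}{764 \left(-704\right)} = \left(- \frac{1126901}{764}\right) \left(- \frac{1}{704}\right) = \frac{1126901}{537856}$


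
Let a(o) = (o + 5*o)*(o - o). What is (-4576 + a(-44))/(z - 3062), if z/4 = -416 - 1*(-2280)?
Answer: -176/169 ≈ -1.0414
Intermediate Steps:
z = 7456 (z = 4*(-416 - 1*(-2280)) = 4*(-416 + 2280) = 4*1864 = 7456)
a(o) = 0 (a(o) = (6*o)*0 = 0)
(-4576 + a(-44))/(z - 3062) = (-4576 + 0)/(7456 - 3062) = -4576/4394 = -4576*1/4394 = -176/169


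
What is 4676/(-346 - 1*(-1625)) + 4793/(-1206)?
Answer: -490991/1542474 ≈ -0.31831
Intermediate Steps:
4676/(-346 - 1*(-1625)) + 4793/(-1206) = 4676/(-346 + 1625) + 4793*(-1/1206) = 4676/1279 - 4793/1206 = -490991/1542474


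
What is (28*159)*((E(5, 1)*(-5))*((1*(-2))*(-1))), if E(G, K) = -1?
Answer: 44520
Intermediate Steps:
(28*159)*((E(5, 1)*(-5))*((1*(-2))*(-1))) = (28*159)*((-1*(-5))*((1*(-2))*(-1))) = 4452*(5*(-2*(-1))) = 4452*(5*2) = 4452*10 = 44520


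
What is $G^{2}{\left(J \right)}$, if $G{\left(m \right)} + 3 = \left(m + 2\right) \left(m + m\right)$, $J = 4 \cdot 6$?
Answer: $1550025$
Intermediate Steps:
$J = 24$
$G{\left(m \right)} = -3 + 2 m \left(2 + m\right)$ ($G{\left(m \right)} = -3 + \left(m + 2\right) \left(m + m\right) = -3 + \left(2 + m\right) 2 m = -3 + 2 m \left(2 + m\right)$)
$G^{2}{\left(J \right)} = \left(-3 + 2 \cdot 24^{2} + 4 \cdot 24\right)^{2} = \left(-3 + 2 \cdot 576 + 96\right)^{2} = \left(-3 + 1152 + 96\right)^{2} = 1245^{2} = 1550025$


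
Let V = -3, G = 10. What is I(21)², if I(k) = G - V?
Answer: 169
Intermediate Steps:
I(k) = 13 (I(k) = 10 - 1*(-3) = 10 + 3 = 13)
I(21)² = 13² = 169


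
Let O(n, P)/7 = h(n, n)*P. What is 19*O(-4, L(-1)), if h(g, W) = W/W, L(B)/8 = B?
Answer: -1064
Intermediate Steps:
L(B) = 8*B
h(g, W) = 1
O(n, P) = 7*P (O(n, P) = 7*(1*P) = 7*P)
19*O(-4, L(-1)) = 19*(7*(8*(-1))) = 19*(7*(-8)) = 19*(-56) = -1064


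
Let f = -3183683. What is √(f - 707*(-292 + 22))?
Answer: I*√2992793 ≈ 1730.0*I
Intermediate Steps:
√(f - 707*(-292 + 22)) = √(-3183683 - 707*(-292 + 22)) = √(-3183683 - 707*(-270)) = √(-3183683 + 190890) = √(-2992793) = I*√2992793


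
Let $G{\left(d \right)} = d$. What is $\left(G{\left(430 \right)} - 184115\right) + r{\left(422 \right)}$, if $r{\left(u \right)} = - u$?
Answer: $-184107$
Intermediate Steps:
$\left(G{\left(430 \right)} - 184115\right) + r{\left(422 \right)} = \left(430 - 184115\right) - 422 = -183685 - 422 = -184107$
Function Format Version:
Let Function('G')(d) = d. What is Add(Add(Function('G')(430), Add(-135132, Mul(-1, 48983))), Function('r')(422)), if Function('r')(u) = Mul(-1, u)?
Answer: -184107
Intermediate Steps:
Add(Add(Function('G')(430), Add(-135132, Mul(-1, 48983))), Function('r')(422)) = Add(Add(430, Add(-135132, Mul(-1, 48983))), Mul(-1, 422)) = Add(Add(430, Add(-135132, -48983)), -422) = Add(Add(430, -184115), -422) = Add(-183685, -422) = -184107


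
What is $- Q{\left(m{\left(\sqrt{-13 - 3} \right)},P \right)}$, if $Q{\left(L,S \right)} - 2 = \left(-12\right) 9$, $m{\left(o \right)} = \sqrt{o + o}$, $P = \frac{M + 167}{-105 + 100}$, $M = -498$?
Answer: $106$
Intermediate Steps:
$P = \frac{331}{5}$ ($P = \frac{-498 + 167}{-105 + 100} = - \frac{331}{-5} = \left(-331\right) \left(- \frac{1}{5}\right) = \frac{331}{5} \approx 66.2$)
$m{\left(o \right)} = \sqrt{2} \sqrt{o}$ ($m{\left(o \right)} = \sqrt{2 o} = \sqrt{2} \sqrt{o}$)
$Q{\left(L,S \right)} = -106$ ($Q{\left(L,S \right)} = 2 - 108 = -106$)
$- Q{\left(m{\left(\sqrt{-13 - 3} \right)},P \right)} = \left(-1\right) \left(-106\right) = 106$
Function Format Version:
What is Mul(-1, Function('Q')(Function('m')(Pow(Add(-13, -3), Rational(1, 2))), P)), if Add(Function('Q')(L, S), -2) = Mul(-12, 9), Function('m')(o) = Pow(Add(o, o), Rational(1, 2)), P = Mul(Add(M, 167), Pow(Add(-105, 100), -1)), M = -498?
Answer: 106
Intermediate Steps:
P = Rational(331, 5) (P = Mul(Add(-498, 167), Pow(Add(-105, 100), -1)) = Mul(-331, Pow(-5, -1)) = Mul(-331, Rational(-1, 5)) = Rational(331, 5) ≈ 66.200)
Function('m')(o) = Mul(Pow(2, Rational(1, 2)), Pow(o, Rational(1, 2))) (Function('m')(o) = Pow(Mul(2, o), Rational(1, 2)) = Mul(Pow(2, Rational(1, 2)), Pow(o, Rational(1, 2))))
Function('Q')(L, S) = -106 (Function('Q')(L, S) = Add(2, Mul(-12, 9)) = Add(2, -108) = -106)
Mul(-1, Function('Q')(Function('m')(Pow(Add(-13, -3), Rational(1, 2))), P)) = Mul(-1, -106) = 106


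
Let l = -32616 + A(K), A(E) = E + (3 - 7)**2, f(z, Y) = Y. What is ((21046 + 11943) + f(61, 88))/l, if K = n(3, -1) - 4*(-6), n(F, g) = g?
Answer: -33077/32577 ≈ -1.0153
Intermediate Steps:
K = 23 (K = -1 - 4*(-6) = -1 + 24 = 23)
A(E) = 16 + E (A(E) = E + (-4)**2 = E + 16 = 16 + E)
l = -32577 (l = -32616 + (16 + 23) = -32616 + 39 = -32577)
((21046 + 11943) + f(61, 88))/l = ((21046 + 11943) + 88)/(-32577) = (32989 + 88)*(-1/32577) = 33077*(-1/32577) = -33077/32577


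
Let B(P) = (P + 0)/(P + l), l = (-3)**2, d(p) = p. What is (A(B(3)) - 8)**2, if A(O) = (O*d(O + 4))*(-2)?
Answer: 6561/64 ≈ 102.52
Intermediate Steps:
l = 9
B(P) = P/(9 + P) (B(P) = (P + 0)/(P + 9) = P/(9 + P))
A(O) = -2*O*(4 + O) (A(O) = (O*(O + 4))*(-2) = (O*(4 + O))*(-2) = -2*O*(4 + O))
(A(B(3)) - 8)**2 = (-2*3/(9 + 3)*(4 + 3/(9 + 3)) - 8)**2 = (-2*3/12*(4 + 3/12) - 8)**2 = (-2*3*(1/12)*(4 + 3*(1/12)) - 8)**2 = (-2*1/4*(4 + 1/4) - 8)**2 = (-2*1/4*17/4 - 8)**2 = (-17/8 - 8)**2 = (-81/8)**2 = 6561/64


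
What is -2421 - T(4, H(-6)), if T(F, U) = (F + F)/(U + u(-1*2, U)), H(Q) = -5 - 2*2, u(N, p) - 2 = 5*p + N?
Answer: -65363/27 ≈ -2420.9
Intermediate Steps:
u(N, p) = 2 + N + 5*p (u(N, p) = 2 + (5*p + N) = 2 + (N + 5*p) = 2 + N + 5*p)
H(Q) = -9 (H(Q) = -5 - 4 = -9)
T(F, U) = F/(3*U) (T(F, U) = (F + F)/(U + (2 - 1*2 + 5*U)) = (2*F)/(U + (2 - 2 + 5*U)) = (2*F)/(U + 5*U) = (2*F)/((6*U)) = (2*F)*(1/(6*U)) = F/(3*U))
-2421 - T(4, H(-6)) = -2421 - 4/(3*(-9)) = -2421 - 4*(-1)/(3*9) = -2421 - 1*(-4/27) = -2421 + 4/27 = -65363/27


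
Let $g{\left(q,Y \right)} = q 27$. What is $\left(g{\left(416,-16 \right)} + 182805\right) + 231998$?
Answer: $426035$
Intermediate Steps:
$g{\left(q,Y \right)} = 27 q$
$\left(g{\left(416,-16 \right)} + 182805\right) + 231998 = \left(27 \cdot 416 + 182805\right) + 231998 = \left(11232 + 182805\right) + 231998 = 194037 + 231998 = 426035$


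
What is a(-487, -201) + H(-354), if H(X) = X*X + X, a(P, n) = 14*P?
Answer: 118144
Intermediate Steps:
H(X) = X + X² (H(X) = X² + X = X + X²)
a(-487, -201) + H(-354) = 14*(-487) - 354*(1 - 354) = -6818 - 354*(-353) = -6818 + 124962 = 118144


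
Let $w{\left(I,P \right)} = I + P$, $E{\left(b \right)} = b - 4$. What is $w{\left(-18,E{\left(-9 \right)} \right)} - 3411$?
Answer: $-3442$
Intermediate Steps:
$E{\left(b \right)} = -4 + b$
$w{\left(-18,E{\left(-9 \right)} \right)} - 3411 = \left(-18 - 13\right) - 3411 = -31 - 3411 = -3442$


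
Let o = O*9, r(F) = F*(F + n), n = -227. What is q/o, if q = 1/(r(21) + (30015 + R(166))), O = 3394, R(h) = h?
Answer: 1/789766830 ≈ 1.2662e-9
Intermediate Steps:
r(F) = F*(-227 + F) (r(F) = F*(F - 227) = F*(-227 + F))
q = 1/25855 (q = 1/(21*(-227 + 21) + (30015 + 166)) = 1/(21*(-206) + 30181) = 1/(-4326 + 30181) = 1/25855 ≈ 3.8677e-5)
o = 30546 (o = 3394*9 = 30546)
q/o = (1/25855)/30546 = (1/25855)*(1/30546) = 1/789766830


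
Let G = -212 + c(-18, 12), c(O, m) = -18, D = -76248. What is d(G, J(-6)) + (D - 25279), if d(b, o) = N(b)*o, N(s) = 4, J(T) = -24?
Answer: -101623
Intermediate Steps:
G = -230 (G = -212 - 18 = -230)
d(b, o) = 4*o
d(G, J(-6)) + (D - 25279) = 4*(-24) + (-76248 - 25279) = -96 - 101527 = -101623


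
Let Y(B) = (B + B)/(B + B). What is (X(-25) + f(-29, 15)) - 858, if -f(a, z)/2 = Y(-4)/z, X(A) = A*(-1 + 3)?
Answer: -13622/15 ≈ -908.13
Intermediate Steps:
Y(B) = 1 (Y(B) = (2*B)/((2*B)) = (2*B)*(1/(2*B)) = 1)
X(A) = 2*A (X(A) = A*2 = 2*A)
f(a, z) = -2/z
(X(-25) + f(-29, 15)) - 858 = (2*(-25) - 2/15) - 858 = (-50 - 2*1/15) - 858 = (-50 - 2/15) - 858 = -752/15 - 858 = -13622/15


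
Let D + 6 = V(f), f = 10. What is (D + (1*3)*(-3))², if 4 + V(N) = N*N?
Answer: 6561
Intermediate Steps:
V(N) = -4 + N² (V(N) = -4 + N*N = -4 + N²)
D = 90 (D = -6 + (-4 + 10²) = -6 + (-4 + 100) = -6 + 96 = 90)
(D + (1*3)*(-3))² = (90 + (1*3)*(-3))² = (90 + 3*(-3))² = (90 - 9)² = 81² = 6561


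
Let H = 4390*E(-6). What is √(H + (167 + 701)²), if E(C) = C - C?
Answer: 868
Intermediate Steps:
E(C) = 0
H = 0 (H = 4390*0 = 0)
√(H + (167 + 701)²) = √(0 + (167 + 701)²) = √(0 + 868²) = √(0 + 753424) = √753424 = 868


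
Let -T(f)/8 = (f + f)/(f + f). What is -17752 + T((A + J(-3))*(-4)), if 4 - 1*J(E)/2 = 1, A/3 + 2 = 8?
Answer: -17760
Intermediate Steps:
A = 18 (A = -6 + 3*8 = -6 + 24 = 18)
J(E) = 6 (J(E) = 8 - 2*1 = 8 - 2 = 6)
T(f) = -8 (T(f) = -8*(f + f)/(f + f) = -8*2*f/(2*f) = -8*2*f*1/(2*f) = -8*1 = -8)
-17752 + T((A + J(-3))*(-4)) = -17752 - 8 = -17760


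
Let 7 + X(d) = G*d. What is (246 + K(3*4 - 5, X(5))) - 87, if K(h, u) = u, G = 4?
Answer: 172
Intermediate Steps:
X(d) = -7 + 4*d
(246 + K(3*4 - 5, X(5))) - 87 = (246 + (-7 + 4*5)) - 87 = (246 + (-7 + 20)) - 87 = (246 + 13) - 87 = 259 - 87 = 172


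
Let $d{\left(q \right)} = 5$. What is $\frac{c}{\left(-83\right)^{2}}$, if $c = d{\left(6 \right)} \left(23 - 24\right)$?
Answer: $- \frac{5}{6889} \approx -0.00072579$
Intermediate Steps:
$c = -5$ ($c = 5 \left(23 - 24\right) = 5 \left(-1\right) = -5$)
$\frac{c}{\left(-83\right)^{2}} = - \frac{5}{\left(-83\right)^{2}} = - \frac{5}{6889}$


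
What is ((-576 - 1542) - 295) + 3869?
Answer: 1456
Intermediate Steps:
((-576 - 1542) - 295) + 3869 = (-2118 - 295) + 3869 = -2413 + 3869 = 1456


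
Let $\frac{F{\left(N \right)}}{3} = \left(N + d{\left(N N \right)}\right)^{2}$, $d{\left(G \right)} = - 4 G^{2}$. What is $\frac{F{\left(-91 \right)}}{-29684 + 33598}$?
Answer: $\frac{225721363023012675}{3914} \approx 5.767 \cdot 10^{13}$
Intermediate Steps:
$F{\left(N \right)} = 3 \left(N - 4 N^{4}\right)^{2}$ ($F{\left(N \right)} = 3 \left(N - 4 \left(N N\right)^{2}\right)^{2} = 3 \left(N - 4 \left(N^{2}\right)^{2}\right)^{2} = 3 \left(N - 4 N^{4}\right)^{2}$)
$\frac{F{\left(-91 \right)}}{-29684 + 33598} = \frac{3 \left(-91\right)^{2} \left(-1 + 4 \left(-91\right)^{3}\right)^{2}}{-29684 + 33598} = \frac{3 \cdot 8281 \left(-1 + 4 \left(-753571\right)\right)^{2}}{3914} = 3 \cdot 8281 \left(-1 - 3014284\right)^{2} \cdot \frac{1}{3914} = 3 \cdot 8281 \left(-3014285\right)^{2} \cdot \frac{1}{3914} = 3 \cdot 8281 \cdot 9085914061225 \cdot \frac{1}{3914} = 225721363023012675 \cdot \frac{1}{3914} = \frac{225721363023012675}{3914}$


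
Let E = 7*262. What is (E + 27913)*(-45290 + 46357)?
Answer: 31740049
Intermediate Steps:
E = 1834
(E + 27913)*(-45290 + 46357) = (1834 + 27913)*(-45290 + 46357) = 29747*1067 = 31740049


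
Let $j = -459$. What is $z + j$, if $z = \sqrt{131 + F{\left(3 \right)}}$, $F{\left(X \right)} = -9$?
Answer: $-459 + \sqrt{122} \approx -447.95$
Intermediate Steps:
$z = \sqrt{122}$ ($z = \sqrt{131 - 9} = \sqrt{122} \approx 11.045$)
$z + j = \sqrt{122} - 459 = -459 + \sqrt{122}$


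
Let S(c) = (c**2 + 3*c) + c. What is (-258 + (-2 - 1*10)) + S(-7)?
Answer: -249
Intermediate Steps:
S(c) = c**2 + 4*c
(-258 + (-2 - 1*10)) + S(-7) = (-258 + (-2 - 1*10)) - 7*(4 - 7) = (-258 + (-2 - 10)) - 7*(-3) = (-258 - 12) + 21 = -270 + 21 = -249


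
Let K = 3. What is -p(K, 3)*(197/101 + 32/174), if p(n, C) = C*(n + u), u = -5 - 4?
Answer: 112530/2929 ≈ 38.419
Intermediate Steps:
u = -9
p(n, C) = C*(-9 + n) (p(n, C) = C*(n - 9) = C*(-9 + n))
-p(K, 3)*(197/101 + 32/174) = -3*(-9 + 3)*(197/101 + 32/174) = -3*(-6)*(197*(1/101) + 32*(1/174)) = -(-18)*(197/101 + 16/87) = -(-18)*18755/8787 = -1*(-112530/2929) = 112530/2929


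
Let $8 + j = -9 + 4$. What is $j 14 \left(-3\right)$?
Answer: $546$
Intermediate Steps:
$j = -13$ ($j = -8 + \left(-9 + 4\right) = -8 - 5 = -13$)
$j 14 \left(-3\right) = \left(-13\right) 14 \left(-3\right) = \left(-182\right) \left(-3\right) = 546$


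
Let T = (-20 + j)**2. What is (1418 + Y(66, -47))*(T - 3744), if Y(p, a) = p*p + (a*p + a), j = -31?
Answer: -3000375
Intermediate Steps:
Y(p, a) = a + p**2 + a*p (Y(p, a) = p**2 + (a + a*p) = a + p**2 + a*p)
T = 2601 (T = (-20 - 31)**2 = (-51)**2 = 2601)
(1418 + Y(66, -47))*(T - 3744) = (1418 + (-47 + 66**2 - 47*66))*(2601 - 3744) = (1418 + (-47 + 4356 - 3102))*(-1143) = (1418 + 1207)*(-1143) = 2625*(-1143) = -3000375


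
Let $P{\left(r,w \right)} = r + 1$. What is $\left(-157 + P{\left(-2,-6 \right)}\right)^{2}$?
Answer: $24964$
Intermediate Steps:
$P{\left(r,w \right)} = 1 + r$
$\left(-157 + P{\left(-2,-6 \right)}\right)^{2} = \left(-157 + \left(1 - 2\right)\right)^{2} = \left(-157 - 1\right)^{2} = \left(-158\right)^{2} = 24964$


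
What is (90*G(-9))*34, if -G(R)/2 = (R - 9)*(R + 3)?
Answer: -660960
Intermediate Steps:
G(R) = -2*(-9 + R)*(3 + R) (G(R) = -2*(R - 9)*(R + 3) = -2*(-9 + R)*(3 + R))
(90*G(-9))*34 = (90*(54 - 2*(-9)² + 12*(-9)))*34 = (90*(54 - 2*81 - 108))*34 = (90*(54 - 162 - 108))*34 = (90*(-216))*34 = -19440*34 = -660960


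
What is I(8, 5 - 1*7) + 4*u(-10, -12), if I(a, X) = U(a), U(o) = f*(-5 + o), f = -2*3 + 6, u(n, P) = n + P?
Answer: -88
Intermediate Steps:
u(n, P) = P + n
f = 0 (f = -6 + 6 = 0)
U(o) = 0 (U(o) = 0*(-5 + o) = 0)
I(a, X) = 0
I(8, 5 - 1*7) + 4*u(-10, -12) = 0 + 4*(-12 - 10) = 0 + 4*(-22) = 0 - 88 = -88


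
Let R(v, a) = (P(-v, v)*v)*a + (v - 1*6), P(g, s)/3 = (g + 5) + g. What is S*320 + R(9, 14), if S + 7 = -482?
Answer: -161391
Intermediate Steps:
P(g, s) = 15 + 6*g (P(g, s) = 3*((g + 5) + g) = 3*((5 + g) + g) = 3*(5 + 2*g) = 15 + 6*g)
R(v, a) = -6 + v + a*v*(15 - 6*v) (R(v, a) = ((15 + 6*(-v))*v)*a + (v - 1*6) = ((15 - 6*v)*v)*a + (v - 6) = (v*(15 - 6*v))*a + (-6 + v) = a*v*(15 - 6*v) + (-6 + v) = -6 + v + a*v*(15 - 6*v))
S = -489 (S = -7 - 482 = -489)
S*320 + R(9, 14) = -489*320 + (-6 + 9 + 3*14*9*(5 - 2*9)) = -156480 + (-6 + 9 + 3*14*9*(5 - 18)) = -156480 + (-6 + 9 + 3*14*9*(-13)) = -156480 + (-6 + 9 - 4914) = -156480 - 4911 = -161391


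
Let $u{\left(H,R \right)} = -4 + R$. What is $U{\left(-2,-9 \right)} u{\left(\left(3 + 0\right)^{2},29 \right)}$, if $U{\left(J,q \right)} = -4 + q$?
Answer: $-325$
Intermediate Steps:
$U{\left(-2,-9 \right)} u{\left(\left(3 + 0\right)^{2},29 \right)} = \left(-4 - 9\right) \left(-4 + 29\right) = \left(-13\right) 25 = -325$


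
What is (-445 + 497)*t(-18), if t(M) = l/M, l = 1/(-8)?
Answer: 13/36 ≈ 0.36111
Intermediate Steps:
l = -1/8 ≈ -0.12500
t(M) = -1/(8*M)
(-445 + 497)*t(-18) = (-445 + 497)*(-1/8/(-18)) = 52*(-1/8*(-1/18)) = 52*(1/144) = 13/36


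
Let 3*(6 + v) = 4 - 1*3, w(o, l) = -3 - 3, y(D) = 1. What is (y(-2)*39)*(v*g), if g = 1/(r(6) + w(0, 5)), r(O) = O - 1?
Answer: 221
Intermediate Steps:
w(o, l) = -6
v = -17/3 (v = -6 + (4 - 1*3)/3 = -6 + (4 - 3)/3 = -6 + (1/3)*1 = -6 + 1/3 = -17/3 ≈ -5.6667)
r(O) = -1 + O
g = -1 (g = 1/((-1 + 6) - 6) = 1/(5 - 6) = 1/(-1) = -1)
(y(-2)*39)*(v*g) = (1*39)*(-17/3*(-1)) = 39*(17/3) = 221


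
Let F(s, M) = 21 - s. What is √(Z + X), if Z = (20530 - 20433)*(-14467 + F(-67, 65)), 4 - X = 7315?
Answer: 3*I*√155786 ≈ 1184.1*I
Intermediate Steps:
X = -7311 (X = 4 - 1*7315 = 4 - 7315 = -7311)
Z = -1394763 (Z = (20530 - 20433)*(-14467 + (21 - 1*(-67))) = 97*(-14467 + (21 + 67)) = 97*(-14467 + 88) = 97*(-14379) = -1394763)
√(Z + X) = √(-1394763 - 7311) = √(-1402074) = 3*I*√155786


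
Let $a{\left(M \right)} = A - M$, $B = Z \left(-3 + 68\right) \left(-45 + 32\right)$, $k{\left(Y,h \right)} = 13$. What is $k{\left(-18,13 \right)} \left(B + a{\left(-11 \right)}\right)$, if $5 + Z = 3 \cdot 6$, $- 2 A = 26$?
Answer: $-142831$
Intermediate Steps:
$A = -13$ ($A = \left(- \frac{1}{2}\right) 26 = -13$)
$Z = 13$ ($Z = -5 + 3 \cdot 6 = -5 + 18 = 13$)
$B = -10985$ ($B = 13 \left(-3 + 68\right) \left(-45 + 32\right) = 13 \cdot 65 \left(-13\right) = 13 \left(-845\right) = -10985$)
$a{\left(M \right)} = -13 - M$
$k{\left(-18,13 \right)} \left(B + a{\left(-11 \right)}\right) = 13 \left(-10985 - 2\right) = 13 \left(-10987\right) = -142831$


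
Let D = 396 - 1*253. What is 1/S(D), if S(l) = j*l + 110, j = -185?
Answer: -1/26345 ≈ -3.7958e-5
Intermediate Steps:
D = 143 (D = 396 - 253 = 143)
S(l) = 110 - 185*l (S(l) = -185*l + 110 = 110 - 185*l)
1/S(D) = 1/(110 - 185*143) = 1/(110 - 26455) = 1/(-26345) = -1/26345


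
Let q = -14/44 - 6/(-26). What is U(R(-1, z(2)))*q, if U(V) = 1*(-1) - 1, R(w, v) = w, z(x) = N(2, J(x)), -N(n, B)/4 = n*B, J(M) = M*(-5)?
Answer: 25/143 ≈ 0.17483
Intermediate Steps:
J(M) = -5*M
N(n, B) = -4*B*n (N(n, B) = -4*n*B = -4*B*n)
z(x) = 40*x (z(x) = -4*(-5*x)*2 = 40*x)
q = -25/286 (q = -14*1/44 - 6*(-1/26) = -7/22 + 3/13 = -25/286 ≈ -0.087413)
U(V) = -2 (U(V) = -1 - 1 = -2)
U(R(-1, z(2)))*q = -2*(-25/286) = 25/143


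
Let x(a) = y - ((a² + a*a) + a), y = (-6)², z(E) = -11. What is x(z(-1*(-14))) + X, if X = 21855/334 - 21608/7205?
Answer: -319013447/2406470 ≈ -132.56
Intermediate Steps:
y = 36
X = 150248203/2406470 (X = 21855*(1/334) - 21608*1/7205 = 21855/334 - 21608/7205 = 150248203/2406470 ≈ 62.435)
x(a) = 36 - a - 2*a² (x(a) = 36 - ((a² + a*a) + a) = 36 - ((a² + a²) + a) = 36 - (2*a² + a) = 36 - (a + 2*a²) = 36 + (-a - 2*a²) = 36 - a - 2*a²)
x(z(-1*(-14))) + X = (36 - 1*(-11) - 2*(-11)²) + 150248203/2406470 = (36 + 11 - 2*121) + 150248203/2406470 = (36 + 11 - 242) + 150248203/2406470 = -195 + 150248203/2406470 = -319013447/2406470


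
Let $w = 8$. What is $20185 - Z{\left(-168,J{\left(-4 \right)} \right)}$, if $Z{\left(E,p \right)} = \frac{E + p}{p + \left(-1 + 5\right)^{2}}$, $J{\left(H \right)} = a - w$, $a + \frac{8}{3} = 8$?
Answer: $\frac{100989}{5} \approx 20198.0$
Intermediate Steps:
$a = \frac{16}{3}$ ($a = - \frac{8}{3} + 8 = \frac{16}{3} \approx 5.3333$)
$J{\left(H \right)} = - \frac{8}{3}$ ($J{\left(H \right)} = \frac{16}{3} - 8 = - \frac{8}{3}$)
$Z{\left(E,p \right)} = \frac{E + p}{16 + p}$ ($Z{\left(E,p \right)} = \frac{E + p}{p + 4^{2}} = \frac{E + p}{p + 16} = \frac{E + p}{16 + p}$)
$20185 - Z{\left(-168,J{\left(-4 \right)} \right)} = 20185 - \frac{-168 - \frac{8}{3}}{16 - \frac{8}{3}} = 20185 - \frac{1}{\frac{40}{3}} \left(- \frac{512}{3}\right) = 20185 - \frac{3}{40} \left(- \frac{512}{3}\right) = 20185 - - \frac{64}{5} = 20185 + \frac{64}{5} = \frac{100989}{5}$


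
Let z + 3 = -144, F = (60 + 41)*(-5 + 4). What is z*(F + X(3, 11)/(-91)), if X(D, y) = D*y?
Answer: 193704/13 ≈ 14900.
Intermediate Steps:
F = -101 (F = 101*(-1) = -101)
z = -147 (z = -3 - 144 = -147)
z*(F + X(3, 11)/(-91)) = -147*(-101 + (3*11)/(-91)) = -147*(-101 + 33*(-1/91)) = -147*(-101 - 33/91) = -147*(-9224/91) = 193704/13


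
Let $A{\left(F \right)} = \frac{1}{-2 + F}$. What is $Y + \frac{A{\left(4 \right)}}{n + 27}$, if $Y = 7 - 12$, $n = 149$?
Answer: $- \frac{1759}{352} \approx -4.9972$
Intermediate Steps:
$Y = -5$ ($Y = 7 - 12 = -5$)
$Y + \frac{A{\left(4 \right)}}{n + 27} = -5 + \frac{1}{\left(149 + 27\right) \left(-2 + 4\right)} = -5 + \frac{1}{176 \cdot 2} = -5 + \frac{1}{176} \cdot \frac{1}{2} = -5 + \frac{1}{352} = - \frac{1759}{352}$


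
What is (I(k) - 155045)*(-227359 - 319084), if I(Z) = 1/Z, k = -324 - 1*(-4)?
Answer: 27111442125643/320 ≈ 8.4723e+10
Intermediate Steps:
k = -320 (k = -324 + 4 = -320)
(I(k) - 155045)*(-227359 - 319084) = (1/(-320) - 155045)*(-227359 - 319084) = (-1/320 - 155045)*(-546443) = -49614401/320*(-546443) = 27111442125643/320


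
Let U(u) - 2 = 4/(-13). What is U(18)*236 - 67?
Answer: 4321/13 ≈ 332.38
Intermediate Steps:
U(u) = 22/13 (U(u) = 2 + 4/(-13) = 2 + 4*(-1/13) = 2 - 4/13 = 22/13)
U(18)*236 - 67 = (22/13)*236 - 67 = 5192/13 - 67 = 4321/13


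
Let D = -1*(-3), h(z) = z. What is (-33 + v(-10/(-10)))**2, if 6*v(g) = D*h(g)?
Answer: 4225/4 ≈ 1056.3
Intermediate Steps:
D = 3
v(g) = g/2 (v(g) = (3*g)/6 = g/2)
(-33 + v(-10/(-10)))**2 = (-33 + (-10/(-10))/2)**2 = (-33 + (-10*(-1/10))/2)**2 = (-33 + (1/2)*1)**2 = (-33 + 1/2)**2 = (-65/2)**2 = 4225/4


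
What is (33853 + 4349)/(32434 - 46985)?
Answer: -38202/14551 ≈ -2.6254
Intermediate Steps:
(33853 + 4349)/(32434 - 46985) = 38202/(-14551) = 38202*(-1/14551) = -38202/14551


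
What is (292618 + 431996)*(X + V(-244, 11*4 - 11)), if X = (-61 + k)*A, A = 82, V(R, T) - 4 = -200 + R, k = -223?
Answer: -17193640992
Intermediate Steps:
V(R, T) = -196 + R (V(R, T) = 4 + (-200 + R) = -196 + R)
X = -23288 (X = (-61 - 223)*82 = -284*82 = -23288)
(292618 + 431996)*(X + V(-244, 11*4 - 11)) = (292618 + 431996)*(-23288 + (-196 - 244)) = 724614*(-23288 - 440) = 724614*(-23728) = -17193640992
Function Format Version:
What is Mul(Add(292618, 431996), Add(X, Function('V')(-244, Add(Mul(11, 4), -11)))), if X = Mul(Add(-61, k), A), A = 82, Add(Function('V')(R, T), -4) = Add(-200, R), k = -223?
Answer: -17193640992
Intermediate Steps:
Function('V')(R, T) = Add(-196, R) (Function('V')(R, T) = Add(4, Add(-200, R)) = Add(-196, R))
X = -23288 (X = Mul(Add(-61, -223), 82) = Mul(-284, 82) = -23288)
Mul(Add(292618, 431996), Add(X, Function('V')(-244, Add(Mul(11, 4), -11)))) = Mul(Add(292618, 431996), Add(-23288, Add(-196, -244))) = Mul(724614, Add(-23288, -440)) = Mul(724614, -23728) = -17193640992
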